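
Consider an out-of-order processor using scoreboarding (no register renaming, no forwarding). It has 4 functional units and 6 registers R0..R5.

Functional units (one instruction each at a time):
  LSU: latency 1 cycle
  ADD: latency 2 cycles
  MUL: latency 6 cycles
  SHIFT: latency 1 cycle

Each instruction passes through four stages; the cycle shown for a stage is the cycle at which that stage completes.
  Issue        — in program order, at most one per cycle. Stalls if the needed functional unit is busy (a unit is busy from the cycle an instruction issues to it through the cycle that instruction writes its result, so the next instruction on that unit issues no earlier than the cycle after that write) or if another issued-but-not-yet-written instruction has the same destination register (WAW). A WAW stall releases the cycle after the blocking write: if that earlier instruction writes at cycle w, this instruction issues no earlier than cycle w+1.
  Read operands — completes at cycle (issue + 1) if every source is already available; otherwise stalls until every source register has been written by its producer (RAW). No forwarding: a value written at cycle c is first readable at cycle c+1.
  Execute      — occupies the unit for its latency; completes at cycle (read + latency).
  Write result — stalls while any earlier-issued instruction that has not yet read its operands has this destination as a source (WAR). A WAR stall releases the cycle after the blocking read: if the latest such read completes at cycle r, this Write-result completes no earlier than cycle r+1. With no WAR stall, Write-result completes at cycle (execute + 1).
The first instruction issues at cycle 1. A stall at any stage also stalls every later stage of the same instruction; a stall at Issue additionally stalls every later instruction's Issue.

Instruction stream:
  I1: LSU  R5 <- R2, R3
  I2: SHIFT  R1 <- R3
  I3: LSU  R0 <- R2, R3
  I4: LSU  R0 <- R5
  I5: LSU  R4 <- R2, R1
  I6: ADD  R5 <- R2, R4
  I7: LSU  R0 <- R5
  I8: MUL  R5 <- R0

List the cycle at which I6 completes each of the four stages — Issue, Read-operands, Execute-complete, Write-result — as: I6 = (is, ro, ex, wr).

I6 = (14, 17, 19, 20)

I1  is:1  ro:2  ex:3  wr:4
I2  is:2  ro:3  ex:4  wr:5
I3  is:5  ro:6  ex:7  wr:8  — struct: LSU busy until I1 writes@4
I4  is:9  ro:10  ex:11  wr:12  — struct: LSU busy until I3 writes@8
I5  is:13  ro:14  ex:15  wr:16  — struct: LSU busy until I4 writes@12
I6  is:14  ro:17  ex:19  wr:20  — RAW R4: wait I5 write@16
I7  is:17  ro:21  ex:22  wr:23  — struct: LSU busy until I5 writes@16, RAW R5: wait I6 write@20
I8  is:21  ro:24  ex:30  wr:31  — WAW R5: wait I6 write@20, RAW R0: wait I7 write@23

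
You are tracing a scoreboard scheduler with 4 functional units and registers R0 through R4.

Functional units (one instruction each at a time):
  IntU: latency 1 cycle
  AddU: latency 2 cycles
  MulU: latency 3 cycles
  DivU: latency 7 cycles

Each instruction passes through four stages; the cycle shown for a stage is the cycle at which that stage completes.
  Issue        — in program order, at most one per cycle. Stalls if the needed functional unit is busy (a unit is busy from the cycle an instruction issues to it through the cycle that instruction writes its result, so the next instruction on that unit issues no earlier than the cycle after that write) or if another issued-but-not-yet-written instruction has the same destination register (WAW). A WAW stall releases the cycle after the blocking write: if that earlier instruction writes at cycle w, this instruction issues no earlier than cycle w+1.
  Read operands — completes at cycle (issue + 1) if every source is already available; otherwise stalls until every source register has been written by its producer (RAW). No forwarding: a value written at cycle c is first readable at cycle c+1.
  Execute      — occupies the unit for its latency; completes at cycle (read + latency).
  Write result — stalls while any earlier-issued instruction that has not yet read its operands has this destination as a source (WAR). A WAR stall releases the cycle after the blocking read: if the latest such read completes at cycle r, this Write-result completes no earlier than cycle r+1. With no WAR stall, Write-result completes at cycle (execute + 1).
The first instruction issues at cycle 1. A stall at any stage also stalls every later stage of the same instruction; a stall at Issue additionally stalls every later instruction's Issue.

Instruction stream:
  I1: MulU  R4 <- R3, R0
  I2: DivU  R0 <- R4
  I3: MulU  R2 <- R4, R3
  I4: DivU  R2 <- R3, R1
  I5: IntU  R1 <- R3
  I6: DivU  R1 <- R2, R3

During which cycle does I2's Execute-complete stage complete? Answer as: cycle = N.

cycle = 14

c1: I1 issues→MulU
c2: I1 reads, I2 issues→DivU
c5: I1 exec-done
c6: I1 writes R4
c7: I2 reads, I3 issues→MulU
c8: I3 reads
c11: I3 exec-done
c12: I3 writes R2
c14: I2 exec-done
c15: I2 writes R0
c16: I4 issues→DivU
c17: I4 reads, I5 issues→IntU
c18: I5 reads
c19: I5 exec-done
c20: I5 writes R1
c24: I4 exec-done
c25: I4 writes R2
c26: I6 issues→DivU
c27: I6 reads
c34: I6 exec-done
c35: I6 writes R1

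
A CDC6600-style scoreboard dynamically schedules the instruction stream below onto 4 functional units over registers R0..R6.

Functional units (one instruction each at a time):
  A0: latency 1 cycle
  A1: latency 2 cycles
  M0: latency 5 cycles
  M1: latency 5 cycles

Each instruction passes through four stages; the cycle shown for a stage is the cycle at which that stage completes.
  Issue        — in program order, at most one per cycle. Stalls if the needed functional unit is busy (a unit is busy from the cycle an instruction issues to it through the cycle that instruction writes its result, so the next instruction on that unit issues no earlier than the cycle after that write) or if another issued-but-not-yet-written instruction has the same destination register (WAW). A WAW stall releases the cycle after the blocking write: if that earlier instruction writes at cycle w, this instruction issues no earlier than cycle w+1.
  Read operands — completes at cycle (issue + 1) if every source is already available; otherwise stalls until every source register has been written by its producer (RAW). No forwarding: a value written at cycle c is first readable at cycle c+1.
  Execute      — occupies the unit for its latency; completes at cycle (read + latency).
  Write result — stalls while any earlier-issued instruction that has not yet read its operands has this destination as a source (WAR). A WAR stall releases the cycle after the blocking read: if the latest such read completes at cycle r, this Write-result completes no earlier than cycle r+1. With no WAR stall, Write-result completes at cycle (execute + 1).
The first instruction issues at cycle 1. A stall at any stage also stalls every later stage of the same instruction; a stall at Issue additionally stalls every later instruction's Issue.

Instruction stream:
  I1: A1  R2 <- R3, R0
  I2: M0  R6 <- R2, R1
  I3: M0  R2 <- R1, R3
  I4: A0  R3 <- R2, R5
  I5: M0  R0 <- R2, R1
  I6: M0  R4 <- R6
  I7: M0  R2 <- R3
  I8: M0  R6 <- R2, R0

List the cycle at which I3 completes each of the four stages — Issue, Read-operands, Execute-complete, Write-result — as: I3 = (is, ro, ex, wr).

I3 = (13, 14, 19, 20)

I1: IS=1 RO=2 EX=4 WR=5
I2: IS=2 RO=6 EX=11 WR=12  [RAW R2: wait I1 write@5]
I3: IS=13 RO=14 EX=19 WR=20  [struct: M0 busy until I2 writes@12]
I4: IS=14 RO=21 EX=22 WR=23  [RAW R2: wait I3 write@20]
I5: IS=21 RO=22 EX=27 WR=28  [struct: M0 busy until I3 writes@20]
I6: IS=29 RO=30 EX=35 WR=36  [struct: M0 busy until I5 writes@28]
I7: IS=37 RO=38 EX=43 WR=44  [struct: M0 busy until I6 writes@36]
I8: IS=45 RO=46 EX=51 WR=52  [struct: M0 busy until I7 writes@44]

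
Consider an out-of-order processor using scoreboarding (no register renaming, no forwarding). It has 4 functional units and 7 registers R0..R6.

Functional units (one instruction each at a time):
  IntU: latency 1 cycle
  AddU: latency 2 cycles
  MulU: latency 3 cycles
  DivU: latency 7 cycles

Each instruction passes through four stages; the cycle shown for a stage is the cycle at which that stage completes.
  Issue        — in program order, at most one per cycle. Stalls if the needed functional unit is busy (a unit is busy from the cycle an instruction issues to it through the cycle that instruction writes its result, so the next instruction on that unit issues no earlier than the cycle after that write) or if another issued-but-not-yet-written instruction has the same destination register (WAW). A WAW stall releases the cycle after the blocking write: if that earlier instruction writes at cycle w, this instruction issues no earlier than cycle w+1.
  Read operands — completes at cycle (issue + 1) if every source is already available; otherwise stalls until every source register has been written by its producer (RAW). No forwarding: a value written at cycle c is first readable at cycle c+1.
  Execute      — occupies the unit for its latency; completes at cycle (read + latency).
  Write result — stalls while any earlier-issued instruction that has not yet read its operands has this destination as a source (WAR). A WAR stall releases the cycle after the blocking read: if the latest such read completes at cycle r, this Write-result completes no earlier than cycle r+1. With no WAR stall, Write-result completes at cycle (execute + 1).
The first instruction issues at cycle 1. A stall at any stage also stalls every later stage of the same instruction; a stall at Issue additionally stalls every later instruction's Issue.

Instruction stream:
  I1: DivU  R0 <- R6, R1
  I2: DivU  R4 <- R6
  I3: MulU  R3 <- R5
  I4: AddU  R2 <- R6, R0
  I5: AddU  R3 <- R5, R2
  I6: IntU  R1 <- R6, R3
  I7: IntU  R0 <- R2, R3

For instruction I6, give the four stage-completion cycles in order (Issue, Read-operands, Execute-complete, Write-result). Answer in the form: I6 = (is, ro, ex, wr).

I6 = (19, 23, 24, 25)

cycle 1: I1 issues→DivU
cycle 2: I1 reads
cycle 9: I1 exec-done
cycle 10: I1 writes R0
cycle 11: I2 issues→DivU
cycle 12: I2 reads, I3 issues→MulU
cycle 13: I3 reads, I4 issues→AddU
cycle 14: I4 reads
cycle 16: I3 exec-done, I4 exec-done
cycle 17: I3 writes R3, I4 writes R2
cycle 18: I5 issues→AddU
cycle 19: I2 exec-done, I5 reads, I6 issues→IntU
cycle 20: I2 writes R4
cycle 21: I5 exec-done
cycle 22: I5 writes R3
cycle 23: I6 reads
cycle 24: I6 exec-done
cycle 25: I6 writes R1
cycle 26: I7 issues→IntU
cycle 27: I7 reads
cycle 28: I7 exec-done
cycle 29: I7 writes R0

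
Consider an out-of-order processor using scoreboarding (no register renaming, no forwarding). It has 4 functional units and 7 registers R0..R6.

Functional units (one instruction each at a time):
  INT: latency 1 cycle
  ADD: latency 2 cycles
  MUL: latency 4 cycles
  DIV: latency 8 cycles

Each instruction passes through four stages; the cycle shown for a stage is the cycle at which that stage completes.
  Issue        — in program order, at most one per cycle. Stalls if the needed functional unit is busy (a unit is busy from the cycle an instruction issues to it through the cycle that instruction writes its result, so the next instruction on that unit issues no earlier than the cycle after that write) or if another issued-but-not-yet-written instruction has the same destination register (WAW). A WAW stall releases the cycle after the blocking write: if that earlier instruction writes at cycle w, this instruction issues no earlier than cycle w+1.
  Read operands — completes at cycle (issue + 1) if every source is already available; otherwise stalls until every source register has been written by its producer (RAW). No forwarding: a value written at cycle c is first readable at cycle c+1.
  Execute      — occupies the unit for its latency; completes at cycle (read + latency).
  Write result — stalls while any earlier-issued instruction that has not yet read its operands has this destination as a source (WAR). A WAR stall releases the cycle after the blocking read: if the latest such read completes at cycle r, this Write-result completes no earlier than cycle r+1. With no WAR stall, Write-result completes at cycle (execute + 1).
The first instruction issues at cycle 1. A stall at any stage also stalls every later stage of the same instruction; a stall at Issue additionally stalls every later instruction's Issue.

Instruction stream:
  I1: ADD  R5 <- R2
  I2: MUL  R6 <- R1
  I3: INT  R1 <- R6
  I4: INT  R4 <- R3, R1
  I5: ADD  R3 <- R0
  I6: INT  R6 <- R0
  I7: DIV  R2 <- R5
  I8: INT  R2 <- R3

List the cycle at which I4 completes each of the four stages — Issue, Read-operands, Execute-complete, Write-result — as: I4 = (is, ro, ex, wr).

I4 = (12, 13, 14, 15)

t=1  issue I1 (ADD)
t=2  I1 read-ops; issue I2 (MUL)
t=3  I2 read-ops; issue I3 (INT)
t=4  I1 finished on ADD
t=5  I1→R5
t=7  I2 finished on MUL
t=8  I2→R6
t=9  I3 read-ops
t=10  I3 finished on INT
t=11  I3→R1
t=12  issue I4 (INT)
t=13  I4 read-ops; issue I5 (ADD)
t=14  I4 finished on INT; I5 read-ops
t=15  I4→R4
t=16  I5 finished on ADD; issue I6 (INT)
t=17  I5→R3; I6 read-ops; issue I7 (DIV)
t=18  I6 finished on INT; I7 read-ops
t=19  I6→R6
t=26  I7 finished on DIV
t=27  I7→R2
t=28  issue I8 (INT)
t=29  I8 read-ops
t=30  I8 finished on INT
t=31  I8→R2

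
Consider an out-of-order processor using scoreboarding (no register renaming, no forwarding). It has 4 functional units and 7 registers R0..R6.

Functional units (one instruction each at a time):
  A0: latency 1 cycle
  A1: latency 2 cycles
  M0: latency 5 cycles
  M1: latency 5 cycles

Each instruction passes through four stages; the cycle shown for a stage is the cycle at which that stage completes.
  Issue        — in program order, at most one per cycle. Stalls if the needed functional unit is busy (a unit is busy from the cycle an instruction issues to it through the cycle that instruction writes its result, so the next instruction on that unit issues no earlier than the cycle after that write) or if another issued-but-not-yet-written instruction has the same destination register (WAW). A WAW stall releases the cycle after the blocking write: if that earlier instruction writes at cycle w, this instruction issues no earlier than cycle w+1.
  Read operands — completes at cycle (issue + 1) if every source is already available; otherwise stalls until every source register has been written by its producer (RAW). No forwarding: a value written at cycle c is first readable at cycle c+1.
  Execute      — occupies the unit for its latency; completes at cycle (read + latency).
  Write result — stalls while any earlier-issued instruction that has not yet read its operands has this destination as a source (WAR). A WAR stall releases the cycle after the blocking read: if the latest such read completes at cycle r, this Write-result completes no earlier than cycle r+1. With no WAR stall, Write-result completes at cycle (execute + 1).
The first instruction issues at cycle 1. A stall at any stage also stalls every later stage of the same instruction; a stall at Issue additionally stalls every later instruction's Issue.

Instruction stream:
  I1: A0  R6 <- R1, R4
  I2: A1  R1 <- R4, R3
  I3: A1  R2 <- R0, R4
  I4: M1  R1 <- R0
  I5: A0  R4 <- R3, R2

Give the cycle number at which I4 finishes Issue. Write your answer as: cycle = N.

cycle 1: I1 issues→A0
cycle 2: I1 reads | I2 issues→A1
cycle 3: I1 exec-done | I2 reads
cycle 4: I1 writes R6
cycle 5: I2 exec-done
cycle 6: I2 writes R1
cycle 7: I3 issues→A1
cycle 8: I3 reads | I4 issues→M1
cycle 9: I4 reads | I5 issues→A0
cycle 10: I3 exec-done
cycle 11: I3 writes R2
cycle 12: I5 reads
cycle 13: I5 exec-done
cycle 14: I4 exec-done | I5 writes R4
cycle 15: I4 writes R1

cycle = 8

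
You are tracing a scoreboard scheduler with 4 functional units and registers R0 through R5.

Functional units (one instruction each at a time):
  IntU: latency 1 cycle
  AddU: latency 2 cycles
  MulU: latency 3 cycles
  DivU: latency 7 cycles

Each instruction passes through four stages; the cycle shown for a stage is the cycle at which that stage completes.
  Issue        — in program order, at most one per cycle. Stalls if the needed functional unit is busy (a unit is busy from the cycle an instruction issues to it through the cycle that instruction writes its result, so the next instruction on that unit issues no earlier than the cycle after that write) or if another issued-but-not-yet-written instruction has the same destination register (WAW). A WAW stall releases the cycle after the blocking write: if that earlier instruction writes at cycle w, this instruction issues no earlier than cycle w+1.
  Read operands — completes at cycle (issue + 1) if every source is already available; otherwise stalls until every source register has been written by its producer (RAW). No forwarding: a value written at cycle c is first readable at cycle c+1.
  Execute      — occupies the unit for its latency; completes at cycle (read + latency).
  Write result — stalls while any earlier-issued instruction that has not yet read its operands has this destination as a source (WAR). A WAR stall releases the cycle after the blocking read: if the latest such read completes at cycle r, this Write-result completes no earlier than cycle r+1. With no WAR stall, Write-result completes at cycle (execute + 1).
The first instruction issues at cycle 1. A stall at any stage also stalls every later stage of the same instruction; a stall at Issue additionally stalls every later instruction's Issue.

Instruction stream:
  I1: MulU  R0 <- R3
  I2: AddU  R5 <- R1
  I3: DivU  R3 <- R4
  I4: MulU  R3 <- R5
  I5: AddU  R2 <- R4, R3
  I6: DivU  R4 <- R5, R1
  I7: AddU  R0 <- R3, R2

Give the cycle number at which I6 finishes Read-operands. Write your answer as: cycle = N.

cycle = 16

[I1] 1/2/5/6
[I2] 2/3/5/6
[I3] 3/4/11/12
[I4] 13/14/17/18  (WAW R3: wait I3 write@12)
[I5] 14/19/21/22  (RAW R3: wait I4 write@18)
[I6] 15/16/23/24
[I7] 23/24/26/27  (struct: AddU busy until I5 writes@22)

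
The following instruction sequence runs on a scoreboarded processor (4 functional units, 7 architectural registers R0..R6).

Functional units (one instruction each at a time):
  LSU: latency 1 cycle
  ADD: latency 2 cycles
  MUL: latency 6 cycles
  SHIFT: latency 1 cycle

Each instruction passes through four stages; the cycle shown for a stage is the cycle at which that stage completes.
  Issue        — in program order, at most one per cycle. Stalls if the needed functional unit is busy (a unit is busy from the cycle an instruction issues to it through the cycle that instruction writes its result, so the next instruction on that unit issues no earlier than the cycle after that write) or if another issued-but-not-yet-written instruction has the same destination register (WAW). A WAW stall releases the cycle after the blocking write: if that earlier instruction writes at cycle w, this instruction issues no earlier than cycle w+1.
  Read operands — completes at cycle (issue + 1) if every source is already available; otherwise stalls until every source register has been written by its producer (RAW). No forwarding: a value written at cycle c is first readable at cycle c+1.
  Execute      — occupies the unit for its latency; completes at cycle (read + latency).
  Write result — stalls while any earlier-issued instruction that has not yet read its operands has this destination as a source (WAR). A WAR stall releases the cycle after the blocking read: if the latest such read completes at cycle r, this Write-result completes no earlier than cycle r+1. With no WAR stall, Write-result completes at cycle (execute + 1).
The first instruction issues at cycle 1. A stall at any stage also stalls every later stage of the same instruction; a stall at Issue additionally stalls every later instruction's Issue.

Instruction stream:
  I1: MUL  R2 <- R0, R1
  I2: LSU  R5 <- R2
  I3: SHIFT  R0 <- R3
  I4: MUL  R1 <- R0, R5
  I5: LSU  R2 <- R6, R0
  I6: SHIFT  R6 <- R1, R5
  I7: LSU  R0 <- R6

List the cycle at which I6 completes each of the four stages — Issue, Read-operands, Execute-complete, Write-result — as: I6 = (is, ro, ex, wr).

I1 -> (1, 2, 8, 9)
I2 -> (2, 10, 11, 12)  // RAW R2: wait I1 write@9
I3 -> (3, 4, 5, 6)
I4 -> (10, 13, 19, 20)  // struct: MUL busy until I1 writes@9, RAW R5: wait I2 write@12
I5 -> (13, 14, 15, 16)  // struct: LSU busy until I2 writes@12
I6 -> (14, 21, 22, 23)  // RAW R1: wait I4 write@20
I7 -> (17, 24, 25, 26)  // struct: LSU busy until I5 writes@16, RAW R6: wait I6 write@23

I6 = (14, 21, 22, 23)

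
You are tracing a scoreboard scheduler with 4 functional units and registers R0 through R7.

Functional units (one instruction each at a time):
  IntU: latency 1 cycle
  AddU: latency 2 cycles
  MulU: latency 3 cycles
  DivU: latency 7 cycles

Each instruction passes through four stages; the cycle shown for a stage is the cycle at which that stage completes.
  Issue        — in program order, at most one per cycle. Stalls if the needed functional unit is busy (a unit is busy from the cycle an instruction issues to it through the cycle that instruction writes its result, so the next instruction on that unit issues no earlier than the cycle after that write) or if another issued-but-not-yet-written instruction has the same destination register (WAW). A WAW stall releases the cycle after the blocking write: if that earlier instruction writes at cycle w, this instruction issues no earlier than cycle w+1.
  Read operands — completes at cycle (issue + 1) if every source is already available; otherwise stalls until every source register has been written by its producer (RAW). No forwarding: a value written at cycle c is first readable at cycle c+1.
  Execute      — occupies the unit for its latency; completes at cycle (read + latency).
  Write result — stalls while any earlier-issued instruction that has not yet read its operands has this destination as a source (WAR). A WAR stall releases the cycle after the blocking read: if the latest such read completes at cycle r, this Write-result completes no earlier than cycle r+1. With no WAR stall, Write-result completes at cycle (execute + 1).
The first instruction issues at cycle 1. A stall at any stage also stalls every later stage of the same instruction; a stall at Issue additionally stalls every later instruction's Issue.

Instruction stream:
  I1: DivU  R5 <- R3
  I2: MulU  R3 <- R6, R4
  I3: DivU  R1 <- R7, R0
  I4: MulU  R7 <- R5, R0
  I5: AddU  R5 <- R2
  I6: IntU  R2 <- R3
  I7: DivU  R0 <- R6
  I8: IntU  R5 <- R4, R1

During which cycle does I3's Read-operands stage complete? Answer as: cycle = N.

cycle = 12

c1: I1 issues→DivU
c2: I1 reads | I2 issues→MulU
c3: I2 reads
c6: I2 exec-done
c7: I2 writes R3
c9: I1 exec-done
c10: I1 writes R5
c11: I3 issues→DivU
c12: I3 reads | I4 issues→MulU
c13: I4 reads | I5 issues→AddU
c14: I5 reads | I6 issues→IntU
c15: I6 reads
c16: I4 exec-done | I5 exec-done | I6 exec-done
c17: I4 writes R7 | I5 writes R5 | I6 writes R2
c19: I3 exec-done
c20: I3 writes R1
c21: I7 issues→DivU
c22: I7 reads | I8 issues→IntU
c23: I8 reads
c24: I8 exec-done
c25: I8 writes R5
c29: I7 exec-done
c30: I7 writes R0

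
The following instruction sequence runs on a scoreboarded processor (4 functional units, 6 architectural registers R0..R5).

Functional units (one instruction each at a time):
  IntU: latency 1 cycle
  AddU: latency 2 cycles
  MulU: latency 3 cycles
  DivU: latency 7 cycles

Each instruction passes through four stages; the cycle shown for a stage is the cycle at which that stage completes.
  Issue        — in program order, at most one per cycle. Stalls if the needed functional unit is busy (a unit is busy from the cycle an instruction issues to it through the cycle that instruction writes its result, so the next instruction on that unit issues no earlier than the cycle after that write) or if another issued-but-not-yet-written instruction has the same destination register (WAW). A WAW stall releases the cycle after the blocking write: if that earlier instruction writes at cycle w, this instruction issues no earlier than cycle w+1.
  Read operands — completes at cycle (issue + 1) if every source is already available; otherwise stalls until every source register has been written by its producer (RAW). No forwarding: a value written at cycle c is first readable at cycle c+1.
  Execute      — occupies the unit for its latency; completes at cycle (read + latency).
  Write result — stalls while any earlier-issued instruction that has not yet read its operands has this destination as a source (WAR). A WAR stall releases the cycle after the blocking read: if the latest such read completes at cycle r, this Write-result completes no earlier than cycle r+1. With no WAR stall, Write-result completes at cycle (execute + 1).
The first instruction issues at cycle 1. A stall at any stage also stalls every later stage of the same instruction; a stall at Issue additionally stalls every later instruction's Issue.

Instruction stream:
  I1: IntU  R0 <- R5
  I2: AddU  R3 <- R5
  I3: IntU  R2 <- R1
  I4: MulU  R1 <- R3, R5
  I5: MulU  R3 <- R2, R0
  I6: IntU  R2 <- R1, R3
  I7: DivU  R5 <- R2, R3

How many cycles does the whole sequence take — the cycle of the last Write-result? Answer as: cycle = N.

cycle = 29

[1] I1 issues→IntU
[2] I1 reads | I2 issues→AddU
[3] I1 exec-done | I2 reads
[4] I1 writes R0
[5] I2 exec-done | I3 issues→IntU
[6] I2 writes R3 | I3 reads | I4 issues→MulU
[7] I3 exec-done | I4 reads
[8] I3 writes R2
[10] I4 exec-done
[11] I4 writes R1
[12] I5 issues→MulU
[13] I5 reads | I6 issues→IntU
[14] I7 issues→DivU
[16] I5 exec-done
[17] I5 writes R3
[18] I6 reads
[19] I6 exec-done
[20] I6 writes R2
[21] I7 reads
[28] I7 exec-done
[29] I7 writes R5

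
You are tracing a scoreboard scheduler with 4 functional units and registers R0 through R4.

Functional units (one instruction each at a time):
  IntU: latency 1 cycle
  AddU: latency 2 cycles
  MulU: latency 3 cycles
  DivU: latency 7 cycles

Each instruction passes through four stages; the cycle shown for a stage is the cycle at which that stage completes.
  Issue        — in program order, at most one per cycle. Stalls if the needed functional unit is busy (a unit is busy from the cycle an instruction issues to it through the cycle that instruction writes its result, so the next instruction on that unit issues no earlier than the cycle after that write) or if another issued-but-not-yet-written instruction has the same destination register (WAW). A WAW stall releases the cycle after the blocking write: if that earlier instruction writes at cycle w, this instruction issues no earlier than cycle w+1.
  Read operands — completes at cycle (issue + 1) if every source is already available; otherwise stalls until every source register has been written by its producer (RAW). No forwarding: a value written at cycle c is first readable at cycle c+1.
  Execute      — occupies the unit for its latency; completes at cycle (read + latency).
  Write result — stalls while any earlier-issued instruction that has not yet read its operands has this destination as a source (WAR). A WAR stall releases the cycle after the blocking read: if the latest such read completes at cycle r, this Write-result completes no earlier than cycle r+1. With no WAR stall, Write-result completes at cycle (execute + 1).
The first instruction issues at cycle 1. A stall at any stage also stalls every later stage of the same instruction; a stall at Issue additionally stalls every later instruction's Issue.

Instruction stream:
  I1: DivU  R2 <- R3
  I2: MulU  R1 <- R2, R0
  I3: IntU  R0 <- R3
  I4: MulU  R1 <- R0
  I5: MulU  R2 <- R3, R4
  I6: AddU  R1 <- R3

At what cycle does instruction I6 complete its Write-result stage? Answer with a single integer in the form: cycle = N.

cycle = 27

c1: I1 issues→DivU
c2: I1 reads · I2 issues→MulU
c3: I3 issues→IntU
c4: I3 reads
c5: I3 exec-done
c9: I1 exec-done
c10: I1 writes R2
c11: I2 reads
c12: I3 writes R0
c14: I2 exec-done
c15: I2 writes R1
c16: I4 issues→MulU
c17: I4 reads
c20: I4 exec-done
c21: I4 writes R1
c22: I5 issues→MulU
c23: I5 reads · I6 issues→AddU
c24: I6 reads
c26: I5 exec-done · I6 exec-done
c27: I5 writes R2 · I6 writes R1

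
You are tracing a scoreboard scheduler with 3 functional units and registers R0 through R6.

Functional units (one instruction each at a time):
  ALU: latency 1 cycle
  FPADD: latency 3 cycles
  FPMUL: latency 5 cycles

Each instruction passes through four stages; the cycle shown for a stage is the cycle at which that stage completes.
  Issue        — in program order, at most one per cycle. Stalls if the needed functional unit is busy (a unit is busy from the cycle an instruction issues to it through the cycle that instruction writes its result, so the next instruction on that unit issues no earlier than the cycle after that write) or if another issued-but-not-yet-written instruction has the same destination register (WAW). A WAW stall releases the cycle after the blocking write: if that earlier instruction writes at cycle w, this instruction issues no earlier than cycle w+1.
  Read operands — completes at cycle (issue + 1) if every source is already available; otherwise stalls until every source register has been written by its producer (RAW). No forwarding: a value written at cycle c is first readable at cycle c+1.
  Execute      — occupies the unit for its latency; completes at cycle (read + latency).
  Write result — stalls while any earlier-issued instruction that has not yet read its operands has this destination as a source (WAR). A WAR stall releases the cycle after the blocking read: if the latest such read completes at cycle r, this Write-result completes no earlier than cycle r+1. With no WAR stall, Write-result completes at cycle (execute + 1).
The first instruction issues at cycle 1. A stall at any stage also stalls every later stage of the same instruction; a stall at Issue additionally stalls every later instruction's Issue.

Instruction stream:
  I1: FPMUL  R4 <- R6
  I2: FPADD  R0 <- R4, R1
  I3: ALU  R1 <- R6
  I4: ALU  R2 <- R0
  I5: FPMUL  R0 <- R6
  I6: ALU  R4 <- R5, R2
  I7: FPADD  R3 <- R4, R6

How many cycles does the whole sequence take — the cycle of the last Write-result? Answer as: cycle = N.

c1: I1 dispatched to FPMUL
c2: I1 operands ready · I2 dispatched to FPADD
c3: I3 dispatched to ALU
c4: I3 operands ready
c5: I3 complete
c7: I1 complete
c8: R4←I1
c9: I2 operands ready
c10: R1←I3
c11: I4 dispatched to ALU
c12: I2 complete
c13: R0←I2
c14: I4 operands ready · I5 dispatched to FPMUL
c15: I4 complete · I5 operands ready
c16: R2←I4
c17: I6 dispatched to ALU
c18: I6 operands ready · I7 dispatched to FPADD
c19: I6 complete
c20: I5 complete · R4←I6
c21: R0←I5 · I7 operands ready
c24: I7 complete
c25: R3←I7

cycle = 25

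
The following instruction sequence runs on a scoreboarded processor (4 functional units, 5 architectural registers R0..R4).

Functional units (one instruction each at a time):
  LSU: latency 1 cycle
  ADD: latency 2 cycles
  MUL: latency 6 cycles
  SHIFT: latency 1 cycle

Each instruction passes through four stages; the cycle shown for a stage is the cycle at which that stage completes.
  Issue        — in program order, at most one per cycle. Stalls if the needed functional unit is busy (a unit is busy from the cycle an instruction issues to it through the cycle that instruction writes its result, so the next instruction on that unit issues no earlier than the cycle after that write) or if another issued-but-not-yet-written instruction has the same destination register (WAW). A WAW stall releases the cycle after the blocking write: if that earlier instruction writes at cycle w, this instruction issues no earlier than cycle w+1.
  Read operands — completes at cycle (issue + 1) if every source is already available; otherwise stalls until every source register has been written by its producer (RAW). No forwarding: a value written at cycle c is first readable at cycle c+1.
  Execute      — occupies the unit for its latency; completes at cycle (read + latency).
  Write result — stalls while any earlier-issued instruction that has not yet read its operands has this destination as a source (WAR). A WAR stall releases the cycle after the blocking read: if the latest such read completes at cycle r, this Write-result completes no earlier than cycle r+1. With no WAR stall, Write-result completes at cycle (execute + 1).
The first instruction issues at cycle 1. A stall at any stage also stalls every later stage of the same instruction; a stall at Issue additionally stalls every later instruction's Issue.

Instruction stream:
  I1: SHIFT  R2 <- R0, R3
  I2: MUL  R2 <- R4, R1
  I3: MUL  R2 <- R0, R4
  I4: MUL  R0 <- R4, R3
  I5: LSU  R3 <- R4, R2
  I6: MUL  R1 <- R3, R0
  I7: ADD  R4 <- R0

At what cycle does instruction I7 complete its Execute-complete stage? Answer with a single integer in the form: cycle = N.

cycle = 36

t=1  I1 dispatched to SHIFT
t=2  I1 operands ready
t=3  I1 complete
t=4  R2←I1
t=5  I2 dispatched to MUL
t=6  I2 operands ready
t=12  I2 complete
t=13  R2←I2
t=14  I3 dispatched to MUL
t=15  I3 operands ready
t=21  I3 complete
t=22  R2←I3
t=23  I4 dispatched to MUL
t=24  I4 operands ready · I5 dispatched to LSU
t=25  I5 operands ready
t=26  I5 complete
t=27  R3←I5
t=30  I4 complete
t=31  R0←I4
t=32  I6 dispatched to MUL
t=33  I6 operands ready · I7 dispatched to ADD
t=34  I7 operands ready
t=36  I7 complete
t=37  R4←I7
t=39  I6 complete
t=40  R1←I6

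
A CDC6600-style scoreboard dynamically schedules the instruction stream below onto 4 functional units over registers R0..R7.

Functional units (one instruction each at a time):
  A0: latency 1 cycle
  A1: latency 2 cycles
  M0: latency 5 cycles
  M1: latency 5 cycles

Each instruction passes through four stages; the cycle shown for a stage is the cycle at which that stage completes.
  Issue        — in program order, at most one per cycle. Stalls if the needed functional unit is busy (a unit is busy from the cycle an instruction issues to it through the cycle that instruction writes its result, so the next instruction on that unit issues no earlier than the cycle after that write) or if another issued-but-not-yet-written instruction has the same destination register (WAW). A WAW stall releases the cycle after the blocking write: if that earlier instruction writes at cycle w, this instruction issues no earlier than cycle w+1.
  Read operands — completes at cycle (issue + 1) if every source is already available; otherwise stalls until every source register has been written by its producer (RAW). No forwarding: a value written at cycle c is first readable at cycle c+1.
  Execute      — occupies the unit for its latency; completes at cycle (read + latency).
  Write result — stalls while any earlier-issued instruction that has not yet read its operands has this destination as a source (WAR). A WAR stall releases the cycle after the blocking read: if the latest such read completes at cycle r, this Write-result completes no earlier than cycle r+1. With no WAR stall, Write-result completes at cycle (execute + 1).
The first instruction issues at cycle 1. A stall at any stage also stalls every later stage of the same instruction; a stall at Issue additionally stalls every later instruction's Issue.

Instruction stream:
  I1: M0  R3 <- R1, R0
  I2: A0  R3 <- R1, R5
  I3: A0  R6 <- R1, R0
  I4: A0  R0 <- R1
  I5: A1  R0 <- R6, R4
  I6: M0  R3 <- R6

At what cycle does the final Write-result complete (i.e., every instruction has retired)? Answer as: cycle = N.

cycle 1: I1→M0
cycle 2: I1 RO
cycle 7: I1 EX
cycle 8: I1 WR R3
cycle 9: I2→A0
cycle 10: I2 RO
cycle 11: I2 EX
cycle 12: I2 WR R3
cycle 13: I3→A0
cycle 14: I3 RO
cycle 15: I3 EX
cycle 16: I3 WR R6
cycle 17: I4→A0
cycle 18: I4 RO
cycle 19: I4 EX
cycle 20: I4 WR R0
cycle 21: I5→A1
cycle 22: I5 RO | I6→M0
cycle 23: I6 RO
cycle 24: I5 EX
cycle 25: I5 WR R0
cycle 28: I6 EX
cycle 29: I6 WR R3

cycle = 29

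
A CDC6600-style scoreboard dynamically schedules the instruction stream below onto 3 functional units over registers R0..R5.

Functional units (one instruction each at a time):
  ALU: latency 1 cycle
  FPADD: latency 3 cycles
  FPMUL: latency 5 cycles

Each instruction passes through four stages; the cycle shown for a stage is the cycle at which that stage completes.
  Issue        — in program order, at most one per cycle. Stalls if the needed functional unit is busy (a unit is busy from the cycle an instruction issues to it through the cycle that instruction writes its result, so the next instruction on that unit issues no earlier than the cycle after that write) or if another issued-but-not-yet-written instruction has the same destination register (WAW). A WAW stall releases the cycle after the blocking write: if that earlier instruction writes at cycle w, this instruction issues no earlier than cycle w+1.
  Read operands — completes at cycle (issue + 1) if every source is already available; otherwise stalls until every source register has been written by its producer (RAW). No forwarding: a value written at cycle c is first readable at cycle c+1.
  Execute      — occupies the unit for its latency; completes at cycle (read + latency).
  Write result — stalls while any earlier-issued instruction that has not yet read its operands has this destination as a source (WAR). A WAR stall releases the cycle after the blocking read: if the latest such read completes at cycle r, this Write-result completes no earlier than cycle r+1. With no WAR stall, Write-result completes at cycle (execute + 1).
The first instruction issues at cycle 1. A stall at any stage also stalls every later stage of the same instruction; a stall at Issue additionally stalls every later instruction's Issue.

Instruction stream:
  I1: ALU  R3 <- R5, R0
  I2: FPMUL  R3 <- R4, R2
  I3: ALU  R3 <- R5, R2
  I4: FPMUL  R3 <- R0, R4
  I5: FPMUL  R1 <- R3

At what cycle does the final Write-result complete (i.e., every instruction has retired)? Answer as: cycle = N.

cycle = 32

1) issue 1, read 2, done 3, write 4
2) issue 5, read 6, done 11, write 12  <WAW R3: wait I1 write@4>
3) issue 13, read 14, done 15, write 16  <WAW R3: wait I2 write@12>
4) issue 17, read 18, done 23, write 24  <WAW R3: wait I3 write@16>
5) issue 25, read 26, done 31, write 32  <struct: FPMUL busy until I4 writes@24>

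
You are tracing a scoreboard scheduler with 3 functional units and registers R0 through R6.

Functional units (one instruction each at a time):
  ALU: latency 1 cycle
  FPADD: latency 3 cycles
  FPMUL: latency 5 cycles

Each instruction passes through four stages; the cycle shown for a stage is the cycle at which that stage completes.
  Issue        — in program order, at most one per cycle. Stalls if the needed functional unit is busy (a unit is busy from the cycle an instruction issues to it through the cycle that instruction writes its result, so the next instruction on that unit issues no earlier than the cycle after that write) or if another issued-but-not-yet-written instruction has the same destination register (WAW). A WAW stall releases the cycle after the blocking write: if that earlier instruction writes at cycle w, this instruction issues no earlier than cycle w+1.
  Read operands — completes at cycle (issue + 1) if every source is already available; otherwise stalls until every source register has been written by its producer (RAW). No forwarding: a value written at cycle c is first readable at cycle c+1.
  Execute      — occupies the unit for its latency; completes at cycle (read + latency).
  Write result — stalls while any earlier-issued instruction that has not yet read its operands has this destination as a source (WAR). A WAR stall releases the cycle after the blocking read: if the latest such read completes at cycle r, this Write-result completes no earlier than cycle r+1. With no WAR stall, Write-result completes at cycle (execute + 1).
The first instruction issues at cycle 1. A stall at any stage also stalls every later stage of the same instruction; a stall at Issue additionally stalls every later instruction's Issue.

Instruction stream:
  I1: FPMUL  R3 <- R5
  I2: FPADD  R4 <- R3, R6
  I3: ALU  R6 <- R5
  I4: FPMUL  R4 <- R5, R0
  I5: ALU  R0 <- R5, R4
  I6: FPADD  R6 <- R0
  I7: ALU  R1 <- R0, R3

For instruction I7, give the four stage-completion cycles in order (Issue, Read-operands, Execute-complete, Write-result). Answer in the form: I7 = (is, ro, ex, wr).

  I1 | 1 | 2 | 7 | 8
  I2 | 2 | 9 | 12 | 13   RAW R3: wait I1 write@8
  I3 | 3 | 4 | 5 | 10   WAR R6: wait I2 read@9
  I4 | 14 | 15 | 20 | 21   WAW R4: wait I2 write@13
  I5 | 15 | 22 | 23 | 24   RAW R4: wait I4 write@21
  I6 | 16 | 25 | 28 | 29   RAW R0: wait I5 write@24
  I7 | 25 | 26 | 27 | 28   struct: ALU busy until I5 writes@24

I7 = (25, 26, 27, 28)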